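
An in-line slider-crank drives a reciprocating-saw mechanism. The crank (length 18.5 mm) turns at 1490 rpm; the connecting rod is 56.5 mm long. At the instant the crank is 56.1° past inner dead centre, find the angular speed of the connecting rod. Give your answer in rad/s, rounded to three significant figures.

ω = 156 rad/s (converted from 1490 rpm).
The rod makes angle φ with the slider axis where L sinφ = r sinθ; differentiating, L cosφ·φ̇ = r ω cosθ.
L cosφ = √(L² − r² sin²θ) = 0.054373 m.
|ω_rod| = r ω |cosθ| / √(L² − r² sin²θ) = 0.0185·156·0.55775/0.054373 = 29.61 rad/s.

29.6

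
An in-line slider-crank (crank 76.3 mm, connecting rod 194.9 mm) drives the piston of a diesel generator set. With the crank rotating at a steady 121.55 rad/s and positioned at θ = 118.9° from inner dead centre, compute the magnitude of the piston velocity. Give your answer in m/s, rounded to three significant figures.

ω = 121.5 rad/s
For an in-line slider-crank, x = r cosθ + √(L² − r² sin²θ), so v = −rω sinθ·[1 + r cosθ/√(L² − r² sin²θ)].
With r = 0.0763 m, L = 0.1949 m, θ = 118.9°: √(L² − r² sin²θ) = 0.1831 m.
v = −0.0763·121.5·0.87546·[1 + 0.0763·-0.48328/0.1831] = -6.4841 m/s.
|v| = 6.4841 m/s.

6.48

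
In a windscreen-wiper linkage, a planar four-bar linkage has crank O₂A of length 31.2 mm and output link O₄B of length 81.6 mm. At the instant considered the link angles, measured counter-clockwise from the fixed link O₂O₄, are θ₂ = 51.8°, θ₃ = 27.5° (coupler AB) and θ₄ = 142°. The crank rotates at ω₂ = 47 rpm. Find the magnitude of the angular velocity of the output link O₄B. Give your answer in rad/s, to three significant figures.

0.851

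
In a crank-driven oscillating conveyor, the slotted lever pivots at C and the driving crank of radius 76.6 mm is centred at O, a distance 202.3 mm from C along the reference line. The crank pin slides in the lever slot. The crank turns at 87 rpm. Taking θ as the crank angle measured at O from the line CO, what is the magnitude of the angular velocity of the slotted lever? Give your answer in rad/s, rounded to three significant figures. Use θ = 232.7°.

1.15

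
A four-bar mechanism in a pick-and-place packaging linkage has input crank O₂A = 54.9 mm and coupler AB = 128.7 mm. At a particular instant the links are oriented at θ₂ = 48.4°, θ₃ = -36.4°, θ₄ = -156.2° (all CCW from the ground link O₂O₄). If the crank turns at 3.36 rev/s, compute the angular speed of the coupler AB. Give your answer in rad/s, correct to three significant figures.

ω₂ = 21.11 rad/s (from 3.36 rev/s).
Differentiating the loop-closure r₂e^{iθ₂}+r₃e^{iθ₃}=r₁+r₄e^{iθ₄} gives r₂ω₂e^{iθ₂}+r₃ω₃e^{iθ₃}=r₄ω₄e^{iθ₄}.
Eliminating the other unknown: ω₃ = r₂ω₂ sin(θ₄−θ₂) / [r₃ sin(θ₃−θ₄)].
Numerator sine = +0.41628; denominator sine = +0.86777.
Result = 0.0549·21.11·(+0.41628) / (0.1287·(+0.86777)) = +4.3201 rad/s; magnitude 4.3201 rad/s.

4.32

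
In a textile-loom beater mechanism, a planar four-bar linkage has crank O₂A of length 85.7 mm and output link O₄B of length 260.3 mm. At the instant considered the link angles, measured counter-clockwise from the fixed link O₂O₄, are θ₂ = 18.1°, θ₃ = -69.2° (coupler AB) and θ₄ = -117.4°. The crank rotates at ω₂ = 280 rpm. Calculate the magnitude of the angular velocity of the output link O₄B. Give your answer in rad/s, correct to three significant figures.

ω₂ = 29.32 rad/s (from 280 rpm).
Differentiating the loop-closure r₂e^{iθ₂}+r₃e^{iθ₃}=r₁+r₄e^{iθ₄} gives r₂ω₂e^{iθ₂}+r₃ω₃e^{iθ₃}=r₄ω₄e^{iθ₄}.
Eliminating the other unknown: ω₄ = r₂ω₂ sin(θ₂−θ₃) / [r₄ sin(θ₄−θ₃)].
Numerator sine = +0.99889; denominator sine = -0.74548.
Result = 0.0857·29.32·(+0.99889) / (0.2603·(-0.74548)) = -12.935 rad/s; magnitude 12.935 rad/s.

12.9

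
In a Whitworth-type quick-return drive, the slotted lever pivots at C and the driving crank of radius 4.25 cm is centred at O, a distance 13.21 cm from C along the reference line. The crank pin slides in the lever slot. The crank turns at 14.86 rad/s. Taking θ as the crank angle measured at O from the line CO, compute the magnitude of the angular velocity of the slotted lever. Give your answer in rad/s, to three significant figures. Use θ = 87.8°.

1.53

ω = 14.86 rad/s
Crank pin A relative to C: A = (d + r cosθ, r sinθ); lever angle φ = atan2(r sinθ, d + r cosθ).
Differentiating tanφ: φ̇ = rω(d cosθ + r)/(d² + r² + 2dr cosθ).
d² + r² + 2dr cosθ = |CA|² = 0.0196877 m²;  d cosθ + r = +0.047571 m.
|ω_lever| = |0.0425·14.86·+0.047571| / 0.0196877 = 1.526 rad/s.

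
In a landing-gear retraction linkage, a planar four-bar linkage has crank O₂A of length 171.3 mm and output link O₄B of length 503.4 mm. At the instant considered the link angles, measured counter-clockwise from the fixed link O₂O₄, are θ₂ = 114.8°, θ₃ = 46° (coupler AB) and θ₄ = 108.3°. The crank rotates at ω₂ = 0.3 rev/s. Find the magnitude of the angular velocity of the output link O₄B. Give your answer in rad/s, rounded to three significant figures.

ω₂ = 1.885 rad/s (from 0.3 rev/s).
Differentiating the loop-closure r₂e^{iθ₂}+r₃e^{iθ₃}=r₁+r₄e^{iθ₄} gives r₂ω₂e^{iθ₂}+r₃ω₃e^{iθ₃}=r₄ω₄e^{iθ₄}.
Eliminating the other unknown: ω₄ = r₂ω₂ sin(θ₂−θ₃) / [r₄ sin(θ₄−θ₃)].
Numerator sine = +0.93232; denominator sine = +0.88539.
Result = 0.1713·1.885·(+0.93232) / (0.5034·(+0.88539)) = +0.67542 rad/s; magnitude 0.67542 rad/s.

0.675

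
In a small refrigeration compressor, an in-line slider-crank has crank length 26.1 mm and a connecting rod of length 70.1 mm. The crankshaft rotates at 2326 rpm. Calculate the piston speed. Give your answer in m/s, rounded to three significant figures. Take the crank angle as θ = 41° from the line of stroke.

5.38

ω = 2π·2326/60 = 243.6 rad/s
For an in-line slider-crank, x = r cosθ + √(L² − r² sin²θ), so v = −rω sinθ·[1 + r cosθ/√(L² − r² sin²θ)].
With r = 0.0261 m, L = 0.0701 m, θ = 41°: √(L² − r² sin²θ) = 0.067977 m.
v = −0.0261·243.6·0.65606·[1 + 0.0261·0.75471/0.067977] = -5.3794 m/s.
|v| = 5.3794 m/s.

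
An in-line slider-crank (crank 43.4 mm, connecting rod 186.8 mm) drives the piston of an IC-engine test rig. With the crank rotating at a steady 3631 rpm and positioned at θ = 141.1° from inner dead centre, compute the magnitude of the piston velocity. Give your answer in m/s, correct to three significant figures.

8.47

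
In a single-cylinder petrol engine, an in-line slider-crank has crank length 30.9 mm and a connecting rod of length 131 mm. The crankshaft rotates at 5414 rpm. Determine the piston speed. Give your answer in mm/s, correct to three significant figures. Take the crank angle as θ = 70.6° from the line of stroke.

ω = 2π·5414/60 = 567 rad/s
For an in-line slider-crank, x = r cosθ + √(L² − r² sin²θ), so v = −rω sinθ·[1 + r cosθ/√(L² − r² sin²θ)].
With r = 0.0309 m, L = 0.131 m, θ = 70.6°: √(L² − r² sin²θ) = 0.12772 m.
v = −0.0309·567·0.94322·[1 + 0.0309·0.33216/0.12772] = -17.852 m/s.
|v| = 17.852 m/s = 17852 mm/s.

17900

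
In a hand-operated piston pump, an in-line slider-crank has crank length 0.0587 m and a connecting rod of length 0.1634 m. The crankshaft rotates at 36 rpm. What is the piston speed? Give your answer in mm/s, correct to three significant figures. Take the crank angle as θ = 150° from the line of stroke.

ω = 2π·36/60 = 3.77 rad/s
For an in-line slider-crank, x = r cosθ + √(L² − r² sin²θ), so v = −rω sinθ·[1 + r cosθ/√(L² − r² sin²θ)].
With r = 0.0587 m, L = 0.1634 m, θ = 150°: √(L² − r² sin²θ) = 0.16074 m.
v = −0.0587·3.77·0.50000·[1 + 0.0587·-0.86603/0.16074] = -0.075654 m/s.
|v| = 0.075654 m/s = 75.654 mm/s.

75.7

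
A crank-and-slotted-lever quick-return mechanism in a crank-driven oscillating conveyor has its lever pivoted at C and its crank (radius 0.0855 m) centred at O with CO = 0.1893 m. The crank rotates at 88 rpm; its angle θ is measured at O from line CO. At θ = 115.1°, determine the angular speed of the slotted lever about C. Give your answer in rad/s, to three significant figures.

ω = 9.215 rad/s (from 88 rpm).
Crank pin A relative to C: A = (d + r cosθ, r sinθ); lever angle φ = atan2(r sinθ, d + r cosθ).
Differentiating tanφ: φ̇ = rω(d cosθ + r)/(d² + r² + 2dr cosθ).
d² + r² + 2dr cosθ = |CA|² = 0.0294133 m²;  d cosθ + r = +0.005199 m.
|ω_lever| = |0.0855·9.215·+0.005199| / 0.0294133 = 0.13927 rad/s.

0.139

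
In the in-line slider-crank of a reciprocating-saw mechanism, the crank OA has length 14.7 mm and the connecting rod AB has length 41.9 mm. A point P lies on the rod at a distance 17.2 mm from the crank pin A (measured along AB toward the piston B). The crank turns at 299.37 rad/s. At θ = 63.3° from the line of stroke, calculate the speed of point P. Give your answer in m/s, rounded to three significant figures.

ω = 299.4 rad/s.  Crank-pin speed |V_A| = rω = 4.4007 m/s, perpendicular to OA.
Rod angle: sinφ = −(r/L) sinθ ⇒ φ = -18.266°; ω_rod = −rω cosθ/√(L²−r²sin²θ) = -49.696 rad/s.
V_P = V_A + ω_rod × AP, with AP = 0.0172 m along the rod.
Components: V_Px = −rω sinθ − a·ω_rod·sinφ = -4.1994 m/s;  V_Py = rω cosθ + a·ω_rod·cosφ = +1.1656 m/s.
|V_P| = √(V_Px² + V_Py²) = 4.3582 m/s.

4.36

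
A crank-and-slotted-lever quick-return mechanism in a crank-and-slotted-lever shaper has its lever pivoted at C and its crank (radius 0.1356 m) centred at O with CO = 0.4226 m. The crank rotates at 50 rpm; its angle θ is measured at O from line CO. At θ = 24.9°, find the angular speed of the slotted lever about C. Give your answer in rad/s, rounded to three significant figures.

ω = 5.236 rad/s (from 50 rpm).
Crank pin A relative to C: A = (d + r cosθ, r sinθ); lever angle φ = atan2(r sinθ, d + r cosθ).
Differentiating tanφ: φ̇ = rω(d cosθ + r)/(d² + r² + 2dr cosθ).
d² + r² + 2dr cosθ = |CA|² = 0.300934 m²;  d cosθ + r = +0.51892 m.
|ω_lever| = |0.1356·5.236·+0.51892| / 0.300934 = 1.2243 rad/s.

1.22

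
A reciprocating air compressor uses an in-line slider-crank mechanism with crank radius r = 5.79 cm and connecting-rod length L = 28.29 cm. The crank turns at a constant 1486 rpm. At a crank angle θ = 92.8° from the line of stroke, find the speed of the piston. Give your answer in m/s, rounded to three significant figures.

ω = 2π·1486/60 = 155.6 rad/s
For an in-line slider-crank, x = r cosθ + √(L² − r² sin²θ), so v = −rω sinθ·[1 + r cosθ/√(L² − r² sin²θ)].
With r = 0.0579 m, L = 0.2829 m, θ = 92.8°: √(L² − r² sin²θ) = 0.27693 m.
v = −0.0579·155.6·0.99881·[1 + 0.0579·-0.04885/0.27693] = -8.9074 m/s.
|v| = 8.9074 m/s.

8.91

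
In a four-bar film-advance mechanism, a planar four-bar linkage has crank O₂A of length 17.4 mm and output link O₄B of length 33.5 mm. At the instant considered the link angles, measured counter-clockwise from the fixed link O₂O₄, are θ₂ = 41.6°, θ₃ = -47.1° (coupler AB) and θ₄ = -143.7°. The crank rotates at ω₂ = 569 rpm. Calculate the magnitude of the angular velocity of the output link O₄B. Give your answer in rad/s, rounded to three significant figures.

31.1

ω₂ = 59.59 rad/s (from 569 rpm).
Differentiating the loop-closure r₂e^{iθ₂}+r₃e^{iθ₃}=r₁+r₄e^{iθ₄} gives r₂ω₂e^{iθ₂}+r₃ω₃e^{iθ₃}=r₄ω₄e^{iθ₄}.
Eliminating the other unknown: ω₄ = r₂ω₂ sin(θ₂−θ₃) / [r₄ sin(θ₄−θ₃)].
Numerator sine = +0.99974; denominator sine = -0.99337.
Result = 0.0174·59.59·(+0.99974) / (0.0335·(-0.99337)) = -31.147 rad/s; magnitude 31.147 rad/s.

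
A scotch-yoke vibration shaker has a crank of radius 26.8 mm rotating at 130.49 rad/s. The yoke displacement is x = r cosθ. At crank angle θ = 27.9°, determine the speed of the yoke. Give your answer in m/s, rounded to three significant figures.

1.64

ω = 130.5 rad/s
x = r cosθ ⇒ ẋ = −rω sinθ.
|v| = rω|sinθ| = 0.0268·130.5·|sin 27.9°| = 1.6364 m/s.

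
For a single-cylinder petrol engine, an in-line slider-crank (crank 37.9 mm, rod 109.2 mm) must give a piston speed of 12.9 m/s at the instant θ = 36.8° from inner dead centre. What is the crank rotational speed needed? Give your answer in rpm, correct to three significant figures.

4230

For an in-line slider-crank, |v_piston| = rω|sinθ|·[1 + r cosθ/√(L² − r² sin²θ)].
With r = 0.0379 m, L = 0.1092 m, θ = 36.8°: the bracketed kinematic factor |dx/dθ| = 0.029153 m.
ω = v/|dx/dθ| = 12.9/0.029153 = 442.49 rad/s.
N = 60ω/(2π) = 4225.5 rpm.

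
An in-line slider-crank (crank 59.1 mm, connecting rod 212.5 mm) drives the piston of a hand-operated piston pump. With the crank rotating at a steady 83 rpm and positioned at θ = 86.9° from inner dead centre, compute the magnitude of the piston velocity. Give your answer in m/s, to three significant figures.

0.521

ω = 2π·83/60 = 8.692 rad/s
For an in-line slider-crank, x = r cosθ + √(L² − r² sin²θ), so v = −rω sinθ·[1 + r cosθ/√(L² − r² sin²θ)].
With r = 0.0591 m, L = 0.2125 m, θ = 86.9°: √(L² − r² sin²θ) = 0.20414 m.
v = −0.0591·8.692·0.99854·[1 + 0.0591·0.05408/0.20414] = -0.52096 m/s.
|v| = 0.52096 m/s.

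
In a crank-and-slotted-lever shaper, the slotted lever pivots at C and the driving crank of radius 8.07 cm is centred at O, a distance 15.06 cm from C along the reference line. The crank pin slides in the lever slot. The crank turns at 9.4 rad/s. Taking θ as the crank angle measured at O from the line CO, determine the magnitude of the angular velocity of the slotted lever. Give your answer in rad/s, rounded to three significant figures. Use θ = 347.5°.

ω = 9.4 rad/s
Crank pin A relative to C: A = (d + r cosθ, r sinθ); lever angle φ = atan2(r sinθ, d + r cosθ).
Differentiating tanφ: φ̇ = rω(d cosθ + r)/(d² + r² + 2dr cosθ).
d² + r² + 2dr cosθ = |CA|² = 0.0529235 m²;  d cosθ + r = +0.22773 m.
|ω_lever| = |0.0807·9.4·+0.22773| / 0.0529235 = 3.2642 rad/s.

3.26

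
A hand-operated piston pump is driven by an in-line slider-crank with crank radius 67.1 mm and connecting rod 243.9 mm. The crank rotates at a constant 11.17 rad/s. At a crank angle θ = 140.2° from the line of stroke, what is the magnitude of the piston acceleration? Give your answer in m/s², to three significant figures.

5.97

ω = 11.17 rad/s
x(θ) = r cosθ + √(L² − r² sin²θ); with ω constant, a = ω²·d²x/dθ².
d²x/dθ² = −r cosθ − r²(cos2θ)/√u − r⁴ sin²2θ/(4u^{3/2}),  u = L² − r² sin²θ = 0.0576424 m².
Substituting r = 0.0671 m, L = 0.2439 m, θ = 140.2°: d²x/dθ² = +0.047812 m.
a = ω²·d²x/dθ² = (11.17)²·(+0.047812) = +5.9655 m/s²;  |a| = 5.9655 m/s².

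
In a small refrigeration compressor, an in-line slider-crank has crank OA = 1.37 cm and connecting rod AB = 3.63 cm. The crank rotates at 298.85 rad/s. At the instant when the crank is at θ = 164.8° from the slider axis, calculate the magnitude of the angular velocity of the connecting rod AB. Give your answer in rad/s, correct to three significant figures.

109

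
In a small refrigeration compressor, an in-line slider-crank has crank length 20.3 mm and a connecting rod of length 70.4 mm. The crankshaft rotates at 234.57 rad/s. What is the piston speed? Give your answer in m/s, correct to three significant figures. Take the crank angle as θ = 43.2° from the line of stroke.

3.96

ω = 234.6 rad/s
For an in-line slider-crank, x = r cosθ + √(L² − r² sin²θ), so v = −rω sinθ·[1 + r cosθ/√(L² − r² sin²θ)].
With r = 0.0203 m, L = 0.0704 m, θ = 43.2°: √(L² − r² sin²θ) = 0.069015 m.
v = −0.0203·234.6·0.68455·[1 + 0.0203·0.72897/0.069015] = -3.9586 m/s.
|v| = 3.9586 m/s.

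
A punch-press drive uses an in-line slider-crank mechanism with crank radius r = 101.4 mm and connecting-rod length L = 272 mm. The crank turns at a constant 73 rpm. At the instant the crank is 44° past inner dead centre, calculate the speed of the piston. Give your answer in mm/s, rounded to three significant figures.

ω = 2π·73/60 = 7.645 rad/s
For an in-line slider-crank, x = r cosθ + √(L² − r² sin²θ), so v = −rω sinθ·[1 + r cosθ/√(L² − r² sin²θ)].
With r = 0.1014 m, L = 0.272 m, θ = 44°: √(L² − r² sin²θ) = 0.26272 m.
v = −0.1014·7.645·0.69466·[1 + 0.1014·0.71934/0.26272] = -0.68797 m/s.
|v| = 0.68797 m/s = 687.97 mm/s.

688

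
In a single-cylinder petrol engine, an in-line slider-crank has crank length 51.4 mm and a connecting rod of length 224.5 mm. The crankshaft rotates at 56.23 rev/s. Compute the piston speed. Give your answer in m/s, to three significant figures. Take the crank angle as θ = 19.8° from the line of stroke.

7.48

ω = 2π·56.2 = 353.3 rad/s
For an in-line slider-crank, x = r cosθ + √(L² − r² sin²θ), so v = −rω sinθ·[1 + r cosθ/√(L² − r² sin²θ)].
With r = 0.0514 m, L = 0.2245 m, θ = 19.8°: √(L² − r² sin²θ) = 0.22382 m.
v = −0.0514·353.3·0.33874·[1 + 0.0514·0.94088/0.22382] = -7.4805 m/s.
|v| = 7.4805 m/s.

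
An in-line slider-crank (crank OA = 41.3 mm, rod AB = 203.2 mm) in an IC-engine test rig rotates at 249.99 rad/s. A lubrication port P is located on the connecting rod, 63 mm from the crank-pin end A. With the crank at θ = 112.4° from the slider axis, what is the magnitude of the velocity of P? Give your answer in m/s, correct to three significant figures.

9.70

ω = 250 rad/s.  Crank-pin speed |V_A| = rω = 10.325 m/s, perpendicular to OA.
Rod angle: sinφ = −(r/L) sinθ ⇒ φ = -10.831°; ω_rod = −rω cosθ/√(L²−r²sin²θ) = +19.713 rad/s.
V_P = V_A + ω_rod × AP, with AP = 0.063 m along the rod.
Components: V_Px = −rω sinθ − a·ω_rod·sinφ = -9.3122 m/s;  V_Py = rω cosθ + a·ω_rod·cosφ = -2.7146 m/s.
|V_P| = √(V_Px² + V_Py²) = 9.6998 m/s.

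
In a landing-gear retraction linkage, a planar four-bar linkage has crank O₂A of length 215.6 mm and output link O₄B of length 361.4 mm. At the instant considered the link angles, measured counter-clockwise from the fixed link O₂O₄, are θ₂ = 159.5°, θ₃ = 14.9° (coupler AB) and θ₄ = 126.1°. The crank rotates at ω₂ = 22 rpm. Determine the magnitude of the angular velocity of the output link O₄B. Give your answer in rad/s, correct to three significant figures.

0.854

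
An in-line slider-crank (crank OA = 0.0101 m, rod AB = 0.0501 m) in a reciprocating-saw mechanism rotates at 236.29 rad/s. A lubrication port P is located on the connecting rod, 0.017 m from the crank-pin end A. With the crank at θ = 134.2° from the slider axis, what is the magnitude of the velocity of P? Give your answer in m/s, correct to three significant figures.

1.96

ω = 236.3 rad/s.  Crank-pin speed |V_A| = rω = 2.3865 m/s, perpendicular to OA.
Rod angle: sinφ = −(r/L) sinθ ⇒ φ = -8.310°; ω_rod = −rω cosθ/√(L²−r²sin²θ) = +33.562 rad/s.
V_P = V_A + ω_rod × AP, with AP = 0.017 m along the rod.
Components: V_Px = −rω sinθ − a·ω_rod·sinφ = -1.6285 m/s;  V_Py = rω cosθ + a·ω_rod·cosφ = -1.0992 m/s.
|V_P| = √(V_Px² + V_Py²) = 1.9647 m/s.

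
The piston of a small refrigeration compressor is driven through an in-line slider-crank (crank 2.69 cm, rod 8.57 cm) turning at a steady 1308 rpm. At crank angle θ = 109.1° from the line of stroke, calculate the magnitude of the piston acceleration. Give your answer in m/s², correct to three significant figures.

ω = 2π·1308/60 = 137 rad/s
x(θ) = r cosθ + √(L² − r² sin²θ); with ω constant, a = ω²·d²x/dθ².
d²x/dθ² = −r cosθ − r²(cos2θ)/√u − r⁴ sin²2θ/(4u^{3/2}),  u = L² − r² sin²θ = 0.00669836 m².
Substituting r = 0.0269 m, L = 0.0857 m, θ = 109.1°: d²x/dθ² = +0.015659 m.
a = ω²·d²x/dθ² = (137)²·(+0.015659) = +293.79 m/s²;  |a| = 293.79 m/s².

294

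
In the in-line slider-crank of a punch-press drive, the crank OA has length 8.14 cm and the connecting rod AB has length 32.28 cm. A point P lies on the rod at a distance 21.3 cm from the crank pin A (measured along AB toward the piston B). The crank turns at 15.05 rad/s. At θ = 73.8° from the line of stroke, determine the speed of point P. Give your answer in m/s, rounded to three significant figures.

1.24

ω = 15.05 rad/s.  Crank-pin speed |V_A| = rω = 1.2251 m/s, perpendicular to OA.
Rod angle: sinφ = −(r/L) sinθ ⇒ φ = -14.014°; ω_rod = −rω cosθ/√(L²−r²sin²θ) = -1.0913 rad/s.
V_P = V_A + ω_rod × AP, with AP = 0.213 m along the rod.
Components: V_Px = −rω sinθ − a·ω_rod·sinφ = -1.2327 m/s;  V_Py = rω cosθ + a·ω_rod·cosφ = +0.11626 m/s.
|V_P| = √(V_Px² + V_Py²) = 1.2382 m/s.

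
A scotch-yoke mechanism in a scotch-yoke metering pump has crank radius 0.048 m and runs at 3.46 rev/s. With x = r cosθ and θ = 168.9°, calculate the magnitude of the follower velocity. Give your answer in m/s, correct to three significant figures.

ω = 21.74 rad/s (from 3.46 rev/s).
x = r cosθ ⇒ ẋ = −rω sinθ.
|v| = rω|sinθ| = 0.048·21.74·|sin 168.9°| = 0.2009 m/s.

0.201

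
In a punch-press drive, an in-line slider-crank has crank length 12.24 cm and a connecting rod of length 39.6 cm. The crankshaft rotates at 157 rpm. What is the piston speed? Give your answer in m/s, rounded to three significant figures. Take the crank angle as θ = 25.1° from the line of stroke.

ω = 2π·157/60 = 16.44 rad/s
For an in-line slider-crank, x = r cosθ + √(L² − r² sin²θ), so v = −rω sinθ·[1 + r cosθ/√(L² − r² sin²θ)].
With r = 0.1224 m, L = 0.396 m, θ = 25.1°: √(L² − r² sin²θ) = 0.39258 m.
v = −0.1224·16.44·0.42420·[1 + 0.1224·0.90557/0.39258] = -1.0947 m/s.
|v| = 1.0947 m/s.

1.09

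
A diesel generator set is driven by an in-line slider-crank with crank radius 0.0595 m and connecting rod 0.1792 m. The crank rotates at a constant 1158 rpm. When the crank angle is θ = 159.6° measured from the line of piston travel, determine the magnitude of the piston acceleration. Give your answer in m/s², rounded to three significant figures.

595

ω = 2π·1158/60 = 121.3 rad/s
x(θ) = r cosθ + √(L² − r² sin²θ); with ω constant, a = ω²·d²x/dθ².
d²x/dθ² = −r cosθ − r²(cos2θ)/√u − r⁴ sin²2θ/(4u^{3/2}),  u = L² − r² sin²θ = 0.0316825 m².
Substituting r = 0.0595 m, L = 0.1792 m, θ = 159.6°: d²x/dθ² = +0.040475 m.
a = ω²·d²x/dθ² = (121.3)²·(+0.040475) = +595.19 m/s²;  |a| = 595.19 m/s².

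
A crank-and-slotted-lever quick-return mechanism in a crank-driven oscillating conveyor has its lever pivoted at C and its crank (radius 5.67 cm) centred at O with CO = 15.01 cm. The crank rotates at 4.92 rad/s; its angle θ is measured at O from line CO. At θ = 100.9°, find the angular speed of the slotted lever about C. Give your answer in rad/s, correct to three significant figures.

0.351

ω = 4.92 rad/s
Crank pin A relative to C: A = (d + r cosθ, r sinθ); lever angle φ = atan2(r sinθ, d + r cosθ).
Differentiating tanφ: φ̇ = rω(d cosθ + r)/(d² + r² + 2dr cosθ).
d² + r² + 2dr cosθ = |CA|² = 0.0225262 m²;  d cosθ + r = +0.028317 m.
|ω_lever| = |0.0567·4.92·+0.028317| / 0.0225262 = 0.35067 rad/s.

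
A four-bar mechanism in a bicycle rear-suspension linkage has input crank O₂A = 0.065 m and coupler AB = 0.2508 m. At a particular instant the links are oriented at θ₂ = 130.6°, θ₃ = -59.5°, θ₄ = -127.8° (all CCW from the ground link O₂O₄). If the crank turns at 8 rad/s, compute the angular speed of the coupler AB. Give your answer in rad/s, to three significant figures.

2.19

ω₂ = 8 rad/s
Differentiating the loop-closure r₂e^{iθ₂}+r₃e^{iθ₃}=r₁+r₄e^{iθ₄} gives r₂ω₂e^{iθ₂}+r₃ω₃e^{iθ₃}=r₄ω₄e^{iθ₄}.
Eliminating the other unknown: ω₃ = r₂ω₂ sin(θ₄−θ₂) / [r₃ sin(θ₃−θ₄)].
Numerator sine = +0.97958; denominator sine = +0.92913.
Result = 0.065·8·(+0.97958) / (0.2508·(+0.92913)) = +2.1859 rad/s; magnitude 2.1859 rad/s.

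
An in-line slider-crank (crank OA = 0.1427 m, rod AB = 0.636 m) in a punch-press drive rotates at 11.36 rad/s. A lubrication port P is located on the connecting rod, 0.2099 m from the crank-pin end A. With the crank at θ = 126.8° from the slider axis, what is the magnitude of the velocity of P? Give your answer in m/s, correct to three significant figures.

1.40

ω = 11.36 rad/s.  Crank-pin speed |V_A| = rω = 1.6211 m/s, perpendicular to OA.
Rod angle: sinφ = −(r/L) sinθ ⇒ φ = -10.350°; ω_rod = −rω cosθ/√(L²−r²sin²θ) = +1.5521 rad/s.
V_P = V_A + ω_rod × AP, with AP = 0.2099 m along the rod.
Components: V_Px = −rω sinθ − a·ω_rod·sinφ = -1.2395 m/s;  V_Py = rω cosθ + a·ω_rod·cosφ = -0.65058 m/s.
|V_P| = √(V_Px² + V_Py²) = 1.3999 m/s.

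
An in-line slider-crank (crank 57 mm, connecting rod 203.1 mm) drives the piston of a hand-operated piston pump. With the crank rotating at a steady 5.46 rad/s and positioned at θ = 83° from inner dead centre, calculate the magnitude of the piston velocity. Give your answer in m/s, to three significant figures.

0.320

ω = 5.46 rad/s
For an in-line slider-crank, x = r cosθ + √(L² − r² sin²θ), so v = −rω sinθ·[1 + r cosθ/√(L² − r² sin²θ)].
With r = 0.057 m, L = 0.2031 m, θ = 83°: √(L² − r² sin²θ) = 0.19506 m.
v = −0.057·5.46·0.99255·[1 + 0.057·0.12187/0.19506] = -0.3199 m/s.
|v| = 0.3199 m/s.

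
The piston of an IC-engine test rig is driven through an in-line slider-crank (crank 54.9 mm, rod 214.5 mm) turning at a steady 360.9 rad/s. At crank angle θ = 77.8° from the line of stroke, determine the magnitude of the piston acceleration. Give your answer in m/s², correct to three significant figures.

ω = 360.9 rad/s
x(θ) = r cosθ + √(L² − r² sin²θ); with ω constant, a = ω²·d²x/dθ².
d²x/dθ² = −r cosθ − r²(cos2θ)/√u − r⁴ sin²2θ/(4u^{3/2}),  u = L² − r² sin²θ = 0.0431308 m².
Substituting r = 0.0549 m, L = 0.2145 m, θ = 77.8°: d²x/dθ² = +0.0015716 m.
a = ω²·d²x/dθ² = (360.9)²·(+0.0015716) = +204.69 m/s²;  |a| = 204.69 m/s².

205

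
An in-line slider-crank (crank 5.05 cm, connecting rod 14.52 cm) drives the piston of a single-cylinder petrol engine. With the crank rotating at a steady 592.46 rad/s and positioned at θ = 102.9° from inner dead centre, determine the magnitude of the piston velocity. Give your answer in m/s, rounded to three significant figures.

ω = 592.5 rad/s
For an in-line slider-crank, x = r cosθ + √(L² − r² sin²θ), so v = −rω sinθ·[1 + r cosθ/√(L² − r² sin²θ)].
With r = 0.0505 m, L = 0.1452 m, θ = 102.9°: √(L² − r² sin²θ) = 0.1366 m.
v = −0.0505·592.5·0.97476·[1 + 0.0505·-0.22325/0.1366] = -26.757 m/s.
|v| = 26.757 m/s.

26.8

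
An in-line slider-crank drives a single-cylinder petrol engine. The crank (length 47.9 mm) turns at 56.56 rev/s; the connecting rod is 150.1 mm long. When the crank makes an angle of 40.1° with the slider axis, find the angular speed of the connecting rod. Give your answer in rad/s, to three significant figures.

ω = 355.4 rad/s (converted from 56.56 rev/s).
The rod makes angle φ with the slider axis where L sinφ = r sinθ; differentiating, L cosφ·φ̇ = r ω cosθ.
L cosφ = √(L² − r² sin²θ) = 0.14689 m.
|ω_rod| = r ω |cosθ| / √(L² − r² sin²θ) = 0.0479·355.4·0.76492/0.14689 = 88.641 rad/s.

88.6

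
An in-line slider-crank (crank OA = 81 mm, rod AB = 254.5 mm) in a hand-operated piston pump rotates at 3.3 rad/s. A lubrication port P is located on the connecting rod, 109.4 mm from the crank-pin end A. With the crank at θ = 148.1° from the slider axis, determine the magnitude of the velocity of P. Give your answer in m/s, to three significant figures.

ω = 3.3 rad/s.  Crank-pin speed |V_A| = rω = 0.2673 m/s, perpendicular to OA.
Rod angle: sinφ = −(r/L) sinθ ⇒ φ = -9.682°; ω_rod = −rω cosθ/√(L²−r²sin²θ) = +0.90456 rad/s.
V_P = V_A + ω_rod × AP, with AP = 0.1094 m along the rod.
Components: V_Px = −rω sinθ − a·ω_rod·sinφ = -0.12461 m/s;  V_Py = rω cosθ + a·ω_rod·cosφ = -0.12938 m/s.
|V_P| = √(V_Px² + V_Py²) = 0.17963 m/s.

0.180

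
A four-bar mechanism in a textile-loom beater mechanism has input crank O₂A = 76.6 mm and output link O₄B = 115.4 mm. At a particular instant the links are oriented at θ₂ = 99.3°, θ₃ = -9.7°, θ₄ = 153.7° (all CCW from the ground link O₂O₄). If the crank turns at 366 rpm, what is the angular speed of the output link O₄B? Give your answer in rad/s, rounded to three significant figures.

84.2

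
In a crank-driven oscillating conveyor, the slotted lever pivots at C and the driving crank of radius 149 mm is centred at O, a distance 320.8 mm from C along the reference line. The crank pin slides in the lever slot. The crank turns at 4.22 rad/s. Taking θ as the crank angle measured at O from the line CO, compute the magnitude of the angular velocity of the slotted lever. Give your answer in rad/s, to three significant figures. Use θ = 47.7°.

1.21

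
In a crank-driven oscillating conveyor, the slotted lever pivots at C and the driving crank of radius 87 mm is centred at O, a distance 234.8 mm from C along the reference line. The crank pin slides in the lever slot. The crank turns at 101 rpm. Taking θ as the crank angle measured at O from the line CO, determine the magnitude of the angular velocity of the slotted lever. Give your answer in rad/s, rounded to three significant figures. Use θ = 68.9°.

2.04

ω = 10.58 rad/s (from 101 rpm).
Crank pin A relative to C: A = (d + r cosθ, r sinθ); lever angle φ = atan2(r sinθ, d + r cosθ).
Differentiating tanφ: φ̇ = rω(d cosθ + r)/(d² + r² + 2dr cosθ).
d² + r² + 2dr cosθ = |CA|² = 0.0774078 m²;  d cosθ + r = +0.17153 m.
|ω_lever| = |0.087·10.58·+0.17153| / 0.0774078 = 2.039 rad/s.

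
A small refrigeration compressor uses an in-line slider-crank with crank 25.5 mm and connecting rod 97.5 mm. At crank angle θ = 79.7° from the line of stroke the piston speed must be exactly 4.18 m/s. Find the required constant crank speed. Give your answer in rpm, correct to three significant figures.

1520

For an in-line slider-crank, |v_piston| = rω|sinθ|·[1 + r cosθ/√(L² − r² sin²θ)].
With r = 0.0255 m, L = 0.0975 m, θ = 79.7°: the bracketed kinematic factor |dx/dθ| = 0.026303 m.
ω = v/|dx/dθ| = 4.18/0.026303 = 158.92 rad/s.
N = 60ω/(2π) = 1517.5 rpm.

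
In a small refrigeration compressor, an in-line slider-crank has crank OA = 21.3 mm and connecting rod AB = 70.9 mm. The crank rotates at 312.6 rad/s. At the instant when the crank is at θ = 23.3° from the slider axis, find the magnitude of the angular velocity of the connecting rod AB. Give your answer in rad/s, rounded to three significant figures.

86.9

ω = 312.6 rad/s
The rod makes angle φ with the slider axis where L sinφ = r sinθ; differentiating, L cosφ·φ̇ = r ω cosθ.
L cosφ = √(L² − r² sin²θ) = 0.070398 m.
|ω_rod| = r ω |cosθ| / √(L² − r² sin²θ) = 0.0213·312.6·0.91845/0.070398 = 86.869 rad/s.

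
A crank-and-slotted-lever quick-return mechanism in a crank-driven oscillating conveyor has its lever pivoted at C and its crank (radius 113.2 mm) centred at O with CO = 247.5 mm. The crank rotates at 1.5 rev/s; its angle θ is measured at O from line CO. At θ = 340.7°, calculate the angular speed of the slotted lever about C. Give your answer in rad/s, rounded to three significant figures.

ω = 9.425 rad/s (from 1.5 rev/s).
Crank pin A relative to C: A = (d + r cosθ, r sinθ); lever angle φ = atan2(r sinθ, d + r cosθ).
Differentiating tanφ: φ̇ = rω(d cosθ + r)/(d² + r² + 2dr cosθ).
d² + r² + 2dr cosθ = |CA|² = 0.126955 m²;  d cosθ + r = +0.34679 m.
|ω_lever| = |0.1132·9.425·+0.34679| / 0.126955 = 2.9143 rad/s.

2.91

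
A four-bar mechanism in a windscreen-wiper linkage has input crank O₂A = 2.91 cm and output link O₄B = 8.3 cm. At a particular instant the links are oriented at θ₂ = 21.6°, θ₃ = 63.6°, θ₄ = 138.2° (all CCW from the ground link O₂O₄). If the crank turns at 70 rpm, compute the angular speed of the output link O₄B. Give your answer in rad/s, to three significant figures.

1.78

ω₂ = 7.33 rad/s (from 70 rpm).
Differentiating the loop-closure r₂e^{iθ₂}+r₃e^{iθ₃}=r₁+r₄e^{iθ₄} gives r₂ω₂e^{iθ₂}+r₃ω₃e^{iθ₃}=r₄ω₄e^{iθ₄}.
Eliminating the other unknown: ω₄ = r₂ω₂ sin(θ₂−θ₃) / [r₄ sin(θ₄−θ₃)].
Numerator sine = -0.66913; denominator sine = +0.96410.
Result = 0.0291·7.33·(-0.66913) / (0.083·(+0.96410)) = -1.7837 rad/s; magnitude 1.7837 rad/s.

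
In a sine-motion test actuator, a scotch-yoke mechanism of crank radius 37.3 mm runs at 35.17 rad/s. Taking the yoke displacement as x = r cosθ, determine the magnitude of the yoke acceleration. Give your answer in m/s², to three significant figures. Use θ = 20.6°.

43.2

ω = 35.17 rad/s
x = r cosθ ⇒ ẍ = −rω² cosθ (ω constant).
|a| = rω²|cosθ| = 0.0373·(35.17)²·|cos 20.6°| = 43.187 m/s².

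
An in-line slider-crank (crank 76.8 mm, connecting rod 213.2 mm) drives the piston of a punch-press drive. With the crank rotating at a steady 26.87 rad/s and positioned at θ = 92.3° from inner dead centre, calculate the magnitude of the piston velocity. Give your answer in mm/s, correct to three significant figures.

ω = 26.87 rad/s
For an in-line slider-crank, x = r cosθ + √(L² − r² sin²θ), so v = −rω sinθ·[1 + r cosθ/√(L² − r² sin²θ)].
With r = 0.0768 m, L = 0.2132 m, θ = 92.3°: √(L² − r² sin²θ) = 0.19891 m.
v = −0.0768·26.87·0.99919·[1 + 0.0768·-0.04013/0.19891] = -2.03 m/s.
|v| = 2.03 m/s = 2030 mm/s.

2030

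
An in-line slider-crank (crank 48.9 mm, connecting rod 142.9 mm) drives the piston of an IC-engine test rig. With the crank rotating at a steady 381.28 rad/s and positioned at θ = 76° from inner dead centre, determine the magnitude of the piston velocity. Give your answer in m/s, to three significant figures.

ω = 381.3 rad/s
For an in-line slider-crank, x = r cosθ + √(L² − r² sin²θ), so v = −rω sinθ·[1 + r cosθ/√(L² − r² sin²θ)].
With r = 0.0489 m, L = 0.1429 m, θ = 76°: √(L² − r² sin²θ) = 0.13479 m.
v = −0.0489·381.3·0.97030·[1 + 0.0489·0.24192/0.13479] = -19.678 m/s.
|v| = 19.678 m/s.

19.7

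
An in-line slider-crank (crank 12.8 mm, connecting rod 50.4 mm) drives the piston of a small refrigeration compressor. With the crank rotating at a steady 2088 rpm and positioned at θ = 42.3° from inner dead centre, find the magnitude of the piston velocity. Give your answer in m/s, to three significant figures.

2.24

ω = 2π·2088/60 = 218.7 rad/s
For an in-line slider-crank, x = r cosθ + √(L² − r² sin²θ), so v = −rω sinθ·[1 + r cosθ/√(L² − r² sin²θ)].
With r = 0.0128 m, L = 0.0504 m, θ = 42.3°: √(L² − r² sin²θ) = 0.049658 m.
v = −0.0128·218.7·0.67301·[1 + 0.0128·0.73963/0.049658] = -2.2427 m/s.
|v| = 2.2427 m/s.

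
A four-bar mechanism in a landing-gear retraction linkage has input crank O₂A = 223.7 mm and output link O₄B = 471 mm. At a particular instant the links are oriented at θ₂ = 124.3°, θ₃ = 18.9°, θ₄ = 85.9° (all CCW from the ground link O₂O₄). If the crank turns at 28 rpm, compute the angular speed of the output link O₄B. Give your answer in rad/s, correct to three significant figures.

1.46

ω₂ = 2.932 rad/s (from 28 rpm).
Differentiating the loop-closure r₂e^{iθ₂}+r₃e^{iθ₃}=r₁+r₄e^{iθ₄} gives r₂ω₂e^{iθ₂}+r₃ω₃e^{iθ₃}=r₄ω₄e^{iθ₄}.
Eliminating the other unknown: ω₄ = r₂ω₂ sin(θ₂−θ₃) / [r₄ sin(θ₄−θ₃)].
Numerator sine = +0.96410; denominator sine = +0.92050.
Result = 0.2237·2.932·(+0.96410) / (0.471·(+0.92050)) = +1.4586 rad/s; magnitude 1.4586 rad/s.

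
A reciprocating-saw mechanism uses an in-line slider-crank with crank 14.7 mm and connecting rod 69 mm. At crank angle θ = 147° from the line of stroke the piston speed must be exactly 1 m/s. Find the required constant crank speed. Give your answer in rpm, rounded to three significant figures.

For an in-line slider-crank, |v_piston| = rω|sinθ|·[1 + r cosθ/√(L² − r² sin²θ)].
With r = 0.0147 m, L = 0.069 m, θ = 147°: the bracketed kinematic factor |dx/dθ| = 0.006566 m.
ω = v/|dx/dθ| = 1/0.006566 = 152.3 rad/s.
N = 60ω/(2π) = 1454.4 rpm.

1450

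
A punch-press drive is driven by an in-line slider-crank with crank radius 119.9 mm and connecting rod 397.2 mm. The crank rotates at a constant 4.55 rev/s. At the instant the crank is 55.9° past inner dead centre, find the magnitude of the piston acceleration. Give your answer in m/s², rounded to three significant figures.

ω = 2π·4.55 = 28.59 rad/s
x(θ) = r cosθ + √(L² − r² sin²θ); with ω constant, a = ω²·d²x/dθ².
d²x/dθ² = −r cosθ − r²(cos2θ)/√u − r⁴ sin²2θ/(4u^{3/2}),  u = L² − r² sin²θ = 0.14791 m².
Substituting r = 0.1199 m, L = 0.3972 m, θ = 55.9°: d²x/dθ² = -0.054122 m.
a = ω²·d²x/dθ² = (28.59)²·(-0.054122) = -44.234 m/s²;  |a| = 44.234 m/s².

44.2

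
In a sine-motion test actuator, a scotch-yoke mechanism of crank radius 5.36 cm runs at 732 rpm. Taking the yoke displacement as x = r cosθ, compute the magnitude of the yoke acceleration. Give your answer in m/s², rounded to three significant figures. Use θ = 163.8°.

302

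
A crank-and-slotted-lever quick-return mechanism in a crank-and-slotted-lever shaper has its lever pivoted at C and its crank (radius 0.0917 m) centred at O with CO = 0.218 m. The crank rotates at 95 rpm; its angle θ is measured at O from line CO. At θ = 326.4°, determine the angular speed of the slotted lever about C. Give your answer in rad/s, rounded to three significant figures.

2.79

ω = 9.948 rad/s (from 95 rpm).
Crank pin A relative to C: A = (d + r cosθ, r sinθ); lever angle φ = atan2(r sinθ, d + r cosθ).
Differentiating tanφ: φ̇ = rω(d cosθ + r)/(d² + r² + 2dr cosθ).
d² + r² + 2dr cosθ = |CA|² = 0.0892341 m²;  d cosθ + r = +0.27328 m.
|ω_lever| = |0.0917·9.948·+0.27328| / 0.0892341 = 2.7938 rad/s.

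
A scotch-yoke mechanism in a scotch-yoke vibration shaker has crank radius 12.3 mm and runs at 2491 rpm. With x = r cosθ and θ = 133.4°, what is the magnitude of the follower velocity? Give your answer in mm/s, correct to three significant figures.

ω = 260.9 rad/s (from 2491 rpm).
x = r cosθ ⇒ ẋ = −rω sinθ.
|v| = rω|sinθ| = 0.0123·260.9·|sin 133.4°| = 2.3312 m/s = 2331.2 mm/s.

2330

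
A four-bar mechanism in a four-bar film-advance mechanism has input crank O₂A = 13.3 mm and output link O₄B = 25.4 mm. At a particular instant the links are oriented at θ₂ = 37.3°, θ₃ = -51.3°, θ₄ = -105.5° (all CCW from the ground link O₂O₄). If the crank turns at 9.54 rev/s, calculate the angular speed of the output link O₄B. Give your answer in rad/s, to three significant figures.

38.7

ω₂ = 59.94 rad/s (from 9.54 rev/s).
Differentiating the loop-closure r₂e^{iθ₂}+r₃e^{iθ₃}=r₁+r₄e^{iθ₄} gives r₂ω₂e^{iθ₂}+r₃ω₃e^{iθ₃}=r₄ω₄e^{iθ₄}.
Eliminating the other unknown: ω₄ = r₂ω₂ sin(θ₂−θ₃) / [r₄ sin(θ₄−θ₃)].
Numerator sine = +0.99970; denominator sine = -0.81106.
Result = 0.0133·59.94·(+0.99970) / (0.0254·(-0.81106)) = -38.687 rad/s; magnitude 38.687 rad/s.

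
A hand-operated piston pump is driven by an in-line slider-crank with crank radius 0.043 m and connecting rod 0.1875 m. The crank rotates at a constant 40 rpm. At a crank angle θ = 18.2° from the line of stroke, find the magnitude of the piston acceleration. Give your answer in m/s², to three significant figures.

0.857

ω = 2π·40/60 = 4.189 rad/s
x(θ) = r cosθ + √(L² − r² sin²θ); with ω constant, a = ω²·d²x/dθ².
d²x/dθ² = −r cosθ − r²(cos2θ)/√u − r⁴ sin²2θ/(4u^{3/2}),  u = L² − r² sin²θ = 0.0349759 m².
Substituting r = 0.043 m, L = 0.1875 m, θ = 18.2°: d²x/dθ² = -0.048853 m.
a = ω²·d²x/dθ² = (4.189)²·(-0.048853) = -0.85717 m/s²;  |a| = 0.85717 m/s².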